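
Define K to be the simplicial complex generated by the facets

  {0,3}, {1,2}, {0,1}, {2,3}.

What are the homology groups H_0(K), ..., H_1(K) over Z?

Order the vertices as 0 < 1 < 2 < 3. Listing each simplex with vertices in this order, K has dimension 1 with simplices:

  0-simplices (4): [0], [1], [2], [3]
  1-simplices (4): [0,1], [0,3], [1,2], [2,3]

Hence C_0 ≅ Z^4, C_1 ≅ Z^4.

Boundary ∂_1: C_1 → C_0 is given by ∂[p,q] = [q] − [p]. For instance
  ∂[0,1] = [1] − [0].
The resulting 4×4 matrix has rank 3, and its Smith normal form has invariant factors (1,1,1).

From H_k ≅ ker(∂_k) / im(∂_{k+1}) we obtain:

  H_0: rank C_0 − rank ∂_1 = 4 − 3 = 1, and the invariant factors of ∂_1 are all 1, so H_0 = Z.
  H_1: rank ker ∂_1 − rank ∂_2 = (4 − 3) − 0 = 1, and there is no ∂_2, so H_1 = Z.

As a check, the Euler characteristic is 4 − 4 = 0, which agrees with 1 − 1 = 0.

H_0 ≅ Z,  H_1 ≅ Z.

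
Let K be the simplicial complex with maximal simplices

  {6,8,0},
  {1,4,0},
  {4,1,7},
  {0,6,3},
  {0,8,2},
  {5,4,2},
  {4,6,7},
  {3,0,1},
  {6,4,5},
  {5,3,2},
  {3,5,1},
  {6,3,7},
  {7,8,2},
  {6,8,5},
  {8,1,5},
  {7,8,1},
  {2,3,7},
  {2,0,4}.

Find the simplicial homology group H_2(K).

Take the total order 0 < 1 < 2 < 3 < 4 < 5 < 6 < 7 < 8 on the vertex set. Then K (dimension 2) consists of the simplices:

  0-simplices (9): [0], [1], [2], [3], [4], [5], [6], [7], [8]
  1-simplices (27): (27 of them)
  2-simplices (18): [0,1,3], [0,1,4], [0,2,4], [0,2,8], [0,3,6], [0,6,8], [1,3,5], [1,4,7], [1,5,8], [1,7,8], [2,3,5], [2,3,7], [2,4,5], [2,7,8], [3,6,7], [4,5,6], [4,6,7], [5,6,8]

Hence C_0 ≅ Z^9, C_1 ≅ Z^27, C_2 ≅ Z^18.

∂_1: C_1 → C_0 maps an edge to its endpoints' difference, ∂[p,q] = q − p.
The resulting 9×27 matrix has rank 8, and its Smith normal form has invariant factors (1,1,1,1,1,1,1,1).

The boundary map ∂_2: C_2 → C_1 maps a triangle to the signed sum of its edges. For instance
  ∂[2,3,7] = [3,7] − [2,7] + [2,3],
  ∂[0,1,4] = [1,4] − [0,4] + [0,1].
The resulting 27×18 matrix has rank 17, and its Smith normal form has invariant factors (1,1,1,1,1,1,1,1,1,1,1,1,1,1,1,1,1).

Now H_k = ker ∂_k / im ∂_{k+1}, so:

  H_2: rank ker ∂_2 − rank ∂_3 = (18 − 17) − 0 = 1, and there is no ∂_3, so H_2 = Z.

(K is a triangulation of the torus T^2.)

H_2 ≅ Z.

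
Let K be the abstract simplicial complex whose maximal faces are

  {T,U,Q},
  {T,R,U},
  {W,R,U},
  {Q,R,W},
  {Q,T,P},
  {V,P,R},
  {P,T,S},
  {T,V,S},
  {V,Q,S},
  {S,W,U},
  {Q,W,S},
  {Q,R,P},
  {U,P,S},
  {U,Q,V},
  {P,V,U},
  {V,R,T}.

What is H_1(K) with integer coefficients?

Order the vertices as P < Q < R < S < T < U < V < W. Listing each simplex with vertices in this order, K has dimension 2 with simplices:

  0-simplices (8): P, Q, R, S, T, U, V, W
  1-simplices (24): PQ, PR, PS, PT, PU, PV, QR, QS, QT, QU, QV, QW, RT, RU, RV, RW, ST, SU, SV, SW, TU, TV, UV, UW
  2-simplices (16): PQR, PQT, PRV, PST, PSU, PUV, QRW, QSV, QSW, QTU, QUV, RTU, RTV, RUW, STV, SUW

so the chain groups are C_0 ≅ Z^8, C_1 ≅ Z^24, C_2 ≅ Z^16.

The boundary map ∂_1: C_1 → C_0 is given by ∂[p,q] = [q] − [p]. For instance
  ∂QS = S − Q.
This gives a 8×24 integer matrix of rank 7; reducing to Smith normal form yields diagonal entries (1,1,1,1,1,1,1).

∂_2: C_2 → C_1 acts by ∂[p,q,r] = [q,r] − [p,r] + [p,q]. For instance
  ∂PUV = UV − PV + PU,
  ∂PST = ST − PT + PS.
The resulting 24×16 matrix has rank 15, and its Smith normal form has invariant factors (1,1,1,1,1,1,1,1,1,1,1,1,1,1,1).

From H_k ≅ ker(∂_k) / im(∂_{k+1}) we obtain:

  H_1: rank ker ∂_1 − rank ∂_2 = (24 − 7) − 15 = 2, and the invariant factors of ∂_2 are all 1, so H_1 ≅ Z^2.

(K is a triangulation of the torus T^2.)

H_1 = Z^2.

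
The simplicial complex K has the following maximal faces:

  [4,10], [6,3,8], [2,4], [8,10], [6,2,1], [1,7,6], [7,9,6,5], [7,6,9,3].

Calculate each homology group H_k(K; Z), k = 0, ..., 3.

H_0 ≅ Z,  H_1 ≅ Z,  H_2 = 0,  H_3 = 0.

Fix the vertex order 1 < 2 < 3 < 4 < 5 < 6 < 7 < 8 < 9 < 10 and write every simplex with vertices in increasing order. Then dim K = 3 and the simplices of K are:

  0-simplices (10): [1], [2], [3], [4], [5], [6], [7], [8], [9], [10]
  1-simplices (18): [1,2], [1,6], [1,7], [2,4], [2,6], [3,6], [3,7], [3,8], [3,9], [4,10], [5,6], [5,7], [5,9], [6,7], [6,8], [6,9], [7,9], [8,10]
  2-simplices (10): [1,2,6], [1,6,7], [3,6,7], [3,6,8], [3,6,9], [3,7,9], [5,6,7], [5,6,9], [5,7,9], [6,7,9]
  3-simplices (2): [3,6,7,9], [5,6,7,9]

so the chain groups are C_0 ≅ Z^10, C_1 ≅ Z^18, C_2 ≅ Z^10, C_3 ≅ Z^2.

Boundary ∂_1: C_1 → C_0 maps an edge to its endpoints' difference, ∂[p,q] = q − p. For instance
  ∂[6,9] = [9] − [6].
As a 10×18 matrix over Z this has rank 9, with invariant factors (1,1,1,1,1,1,1,1,1).

∂_2: C_2 → C_1 maps a triangle to the signed sum of its edges. For instance
  ∂[1,6,7] = [6,7] − [1,7] + [1,6],
  ∂[5,7,9] = [7,9] − [5,9] + [5,7].
The 18×10 boundary matrix has rank 8 and Smith normal form diag(1,1,1,1,1,1,1,1).

∂_3: C_3 → C_2 sends each 3-simplex σ to the alternating sum Σ_i (−1)^i (σ with its i-th vertex removed). For instance
  ∂[5,6,7,9] = [6,7,9] − [5,7,9] + [5,6,9] − [5,6,7],
  ∂[3,6,7,9] = [6,7,9] − [3,7,9] + [3,6,9] − [3,6,7].
The 10×2 boundary matrix has rank 2 and Smith normal form diag(1,1).

From H_k ≅ ker(∂_k) / im(∂_{k+1}) we obtain:

  H_0: rank C_0 − rank ∂_1 = 10 − 9 = 1, and the invariant factors of ∂_1 are all 1, so H_0 ≅ Z.
  H_1: rank ker ∂_1 − rank ∂_2 = (18 − 9) − 8 = 1, and the invariant factors of ∂_2 are all 1, so H_1 ≅ Z.
  H_2: rank ker ∂_2 − rank ∂_3 = (10 − 8) − 2 = 0, and the invariant factors of ∂_3 are all 1, so H_2 ≅ 0.
  H_3: rank ker ∂_3 − rank ∂_4 = (2 − 2) − 0 = 0, and there is no ∂_4, so H_3 ≅ 0.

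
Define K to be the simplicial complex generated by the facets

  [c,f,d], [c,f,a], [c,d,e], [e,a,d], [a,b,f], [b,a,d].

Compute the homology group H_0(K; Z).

H_0 ≅ Z.

We work with the vertex ordering a < b < c < d < e < f. The simplices of K, each written with vertices in increasing order, are:

  0-simplices (6): a, b, c, d, e, f
  1-simplices (12): ab, ac, ad, ae, af, bd, bf, cd, ce, cf, de, df
  2-simplices (6): abd, abf, acf, ade, cde, cdf

giving chain groups C_0 ≅ Z^6, C_1 ≅ Z^12, C_2 ≅ Z^6.

Boundary ∂_1: C_1 → C_0 sends each edge [p,q] (with p < q) to q − p. For instance
  ∂ae = e − a.
This gives a 6×12 integer matrix of rank 5; reducing to Smith normal form yields diagonal entries (1,1,1,1,1).

∂_2: C_2 → C_1 acts by ∂[p,q,r] = [q,r] − [p,r] + [p,q]. For instance
  ∂acf = cf − af + ac,
  ∂abf = bf − af + ab.
As a 12×6 matrix over Z this has rank 6, with invariant factors (1,1,1,1,1,1).

From H_k ≅ ker(∂_k) / im(∂_{k+1}) we obtain:

  H_0: rank C_0 − rank ∂_1 = 6 − 5 = 1, and the invariant factors of ∂_1 are all 1, so H_0 = Z.

(K is a triangulation of the cylinder S^1 x I.)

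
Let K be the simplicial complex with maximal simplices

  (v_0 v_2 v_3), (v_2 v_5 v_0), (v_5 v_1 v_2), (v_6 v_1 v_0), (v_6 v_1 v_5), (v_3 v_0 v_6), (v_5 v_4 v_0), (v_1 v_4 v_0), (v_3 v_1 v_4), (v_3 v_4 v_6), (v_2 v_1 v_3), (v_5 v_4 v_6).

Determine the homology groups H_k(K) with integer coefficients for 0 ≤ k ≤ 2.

H_0 = Z,  H_1 = Z/2,  H_2 = 0.

Take the total order v_0 < v_1 < v_2 < v_3 < v_4 < v_5 < v_6 on the vertex set. Then K (dimension 2) consists of the simplices:

  0-simplices (7): [v_0], [v_1], [v_2], [v_3], [v_4], [v_5], [v_6]
  1-simplices (18): (18 of them)
  2-simplices (12): (12 of them)

so the chain groups are C_0 ≅ Z^7, C_1 ≅ Z^18, C_2 ≅ Z^12.

∂_1: C_1 → C_0 is given by ∂[p,q] = [q] − [p]. For instance
  ∂[v_0,v_2] = [v_2] − [v_0].
As a 7×18 matrix over Z this has rank 6, with invariant factors (1,1,1,1,1,1).

Boundary ∂_2: C_2 → C_1 sends each 2-simplex [p,q,r] to [q,r] − [p,r] + [p,q]. For instance
  ∂[v_0,v_4,v_5] = [v_4,v_5] − [v_0,v_5] + [v_0,v_4],
  ∂[v_0,v_2,v_5] = [v_2,v_5] − [v_0,v_5] + [v_0,v_2].
The resulting 18×12 matrix has rank 12, and its Smith normal form has invariant factors (1,1,1,1,1,1,1,1,1,1,1,2).

From H_k ≅ ker(∂_k) / im(∂_{k+1}) we obtain:

  H_0: rank C_0 − rank ∂_1 = 7 − 6 = 1, and the invariant factors of ∂_1 are all 1, so H_0 = Z.
  H_1: rank ker ∂_1 − rank ∂_2 = (18 − 6) − 12 = 0, and ∂_2 has invariant factor 2 > 1, so H_1 = Z/2.
  H_2: rank ker ∂_2 − rank ∂_3 = (12 − 12) − 0 = 0, and there is no ∂_3, so H_2 = 0.

As a check, the Euler characteristic is 7 − 18 + 12 = 1, which agrees with 1 − 0 + 0 = 1.
(K is a triangulation of the real projective plane RP^2.)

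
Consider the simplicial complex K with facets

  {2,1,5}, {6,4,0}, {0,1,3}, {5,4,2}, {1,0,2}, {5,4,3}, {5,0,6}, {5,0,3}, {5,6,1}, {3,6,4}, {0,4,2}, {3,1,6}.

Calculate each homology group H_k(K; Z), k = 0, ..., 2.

Fix the vertex order 0 < 1 < 2 < 3 < 4 < 5 < 6 and write every simplex with vertices in increasing order. Then dim K = 2 and the simplices of K are:

  0-simplices (7): [0], [1], [2], [3], [4], [5], [6]
  1-simplices (18): [0,1], [0,2], [0,3], [0,4], [0,5], [0,6], [1,2], [1,3], [1,5], [1,6], [2,4], [2,5], [3,4], [3,5], [3,6], [4,5], [4,6], [5,6]
  2-simplices (12): [0,1,2], [0,1,3], [0,2,4], [0,3,5], [0,4,6], [0,5,6], [1,2,5], [1,3,6], [1,5,6], [2,4,5], [3,4,5], [3,4,6]

so the chain groups are C_0 ≅ Z^7, C_1 ≅ Z^18, C_2 ≅ Z^12.

The boundary map ∂_1: C_1 → C_0 sends each edge [p,q] (with p < q) to q − p. For instance
  ∂[0,2] = [2] − [0].
The 7×18 boundary matrix has rank 6 and Smith normal form diag(1,1,1,1,1,1).

∂_2: C_2 → C_1 maps a triangle to the signed sum of its edges. For instance
  ∂[3,4,6] = [4,6] − [3,6] + [3,4],
  ∂[1,2,5] = [2,5] − [1,5] + [1,2].
The resulting 18×12 matrix has rank 12, and its Smith normal form has invariant factors (1,1,1,1,1,1,1,1,1,1,1,2).

Computing H_k = (kernel of ∂_k) / (image of ∂_{k+1}):

  H_0: rank C_0 − rank ∂_1 = 7 − 6 = 1, and the invariant factors of ∂_1 are all 1, so H_0 = Z.
  H_1: rank ker ∂_1 − rank ∂_2 = (18 − 6) − 12 = 0, and ∂_2 has invariant factor 2 > 1, so H_1 = Z/2Z.
  H_2: rank ker ∂_2 − rank ∂_3 = (12 − 12) − 0 = 0, and there is no ∂_3, so H_2 = 0.

(K is a triangulation of the real projective plane RP^2.)

H_0 ≅ Z,  H_1 ≅ Z/2Z,  H_2 = 0.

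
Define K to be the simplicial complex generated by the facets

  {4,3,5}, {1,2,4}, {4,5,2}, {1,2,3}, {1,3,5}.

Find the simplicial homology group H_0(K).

Take the total order 1 < 2 < 3 < 4 < 5 on the vertex set. Then K (dimension 2) consists of the simplices:

  0-simplices (5): [1], [2], [3], [4], [5]
  1-simplices (10): [1,2], [1,3], [1,4], [1,5], [2,3], [2,4], [2,5], [3,4], [3,5], [4,5]
  2-simplices (5): [1,2,3], [1,2,4], [1,3,5], [2,4,5], [3,4,5]

so the chain groups are C_0 ≅ Z^5, C_1 ≅ Z^10, C_2 ≅ Z^5.

∂_1: C_1 → C_0 sends each edge [p,q] (with p < q) to q − p.
As a 5×10 matrix over Z this has rank 4, with invariant factors (1,1,1,1).

∂_2: C_2 → C_1 maps a triangle to the signed sum of its edges. For instance
  ∂[1,3,5] = [3,5] − [1,5] + [1,3],
  ∂[3,4,5] = [4,5] − [3,5] + [3,4].
As a 10×5 matrix over Z this has rank 5, with invariant factors (1,1,1,1,1).

From H_k ≅ ker(∂_k) / im(∂_{k+1}) we obtain:

  H_0: rank C_0 − rank ∂_1 = 5 − 4 = 1, and the invariant factors of ∂_1 are all 1, so H_0 ≅ Z.

H_0 = Z.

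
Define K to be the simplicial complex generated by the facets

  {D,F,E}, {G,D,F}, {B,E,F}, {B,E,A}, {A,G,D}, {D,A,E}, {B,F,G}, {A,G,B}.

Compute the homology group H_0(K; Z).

H_0 = Z.

We work with the vertex ordering A < B < D < E < F < G. The simplices of K, each written with vertices in increasing order, are:

  0-simplices (6): A, B, D, E, F, G
  1-simplices (12): AB, AD, AE, AG, BE, BF, BG, DE, DF, DG, EF, FG
  2-simplices (8): ABE, ABG, ADE, ADG, BEF, BFG, DEF, DFG

Hence C_0 ≅ Z^6, C_1 ≅ Z^12, C_2 ≅ Z^8.

∂_1: C_1 → C_0 maps an edge to its endpoints' difference, ∂[p,q] = q − p.
This gives a 6×12 integer matrix of rank 5; reducing to Smith normal form yields diagonal entries (1,1,1,1,1).

∂_2: C_2 → C_1 maps a triangle to the signed sum of its edges. For instance
  ∂ADE = DE − AE + AD,
  ∂ADG = DG − AG + AD.
As a 12×8 matrix over Z this has rank 7, with invariant factors (1,1,1,1,1,1,1).

Now H_k = ker ∂_k / im ∂_{k+1}, so:

  H_0: rank C_0 − rank ∂_1 = 6 − 5 = 1, and the invariant factors of ∂_1 are all 1, so H_0 ≅ Z.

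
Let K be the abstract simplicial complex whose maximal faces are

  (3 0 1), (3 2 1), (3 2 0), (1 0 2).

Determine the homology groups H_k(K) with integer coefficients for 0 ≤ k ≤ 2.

H_0 ≅ Z,  H_1 = 0,  H_2 ≅ Z.

Fix the vertex order 0 < 1 < 2 < 3 and write every simplex with vertices in increasing order. Then dim K = 2 and the simplices of K are:

  0-simplices (4): [0], [1], [2], [3]
  1-simplices (6): [0,1], [0,2], [0,3], [1,2], [1,3], [2,3]
  2-simplices (4): [0,1,2], [0,1,3], [0,2,3], [1,2,3]

giving chain groups C_0 ≅ Z^4, C_1 ≅ Z^6, C_2 ≅ Z^4.

∂_1: C_1 → C_0 is given by ∂[p,q] = [q] − [p]. For instance
  ∂[0,1] = [1] − [0].
As a 4×6 matrix over Z this has rank 3, with invariant factors (1,1,1).

Boundary ∂_2: C_2 → C_1 acts by ∂[p,q,r] = [q,r] − [p,r] + [p,q]. For instance
  ∂[0,2,3] = [2,3] − [0,3] + [0,2],
  ∂[0,1,3] = [1,3] − [0,3] + [0,1].
The 6×4 boundary matrix has rank 3 and Smith normal form diag(1,1,1).

Computing H_k = (kernel of ∂_k) / (image of ∂_{k+1}):

  H_0: rank C_0 − rank ∂_1 = 4 − 3 = 1, and the invariant factors of ∂_1 are all 1, so H_0 ≅ Z.
  H_1: rank ker ∂_1 − rank ∂_2 = (6 − 3) − 3 = 0, and the invariant factors of ∂_2 are all 1, so H_1 ≅ 0.
  H_2: rank ker ∂_2 − rank ∂_3 = (4 − 3) − 0 = 1, and there is no ∂_3, so H_2 ≅ Z.

(K is a triangulation of the 2-sphere S^2.)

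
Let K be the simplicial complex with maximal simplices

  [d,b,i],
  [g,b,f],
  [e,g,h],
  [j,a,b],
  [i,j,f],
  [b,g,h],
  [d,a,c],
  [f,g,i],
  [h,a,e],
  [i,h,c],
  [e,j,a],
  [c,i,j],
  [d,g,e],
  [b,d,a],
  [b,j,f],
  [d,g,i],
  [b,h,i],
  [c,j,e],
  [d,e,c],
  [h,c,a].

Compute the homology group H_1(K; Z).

H_1 = Z × Z/2.

Order the vertices as a < b < c < d < e < f < g < h < i < j. Listing each simplex with vertices in this order, K has dimension 2 with simplices:

  0-simplices (10): a, b, c, d, e, f, g, h, i, j
  1-simplices (30): ab, ac, ad, ae, ah, aj, bd, bf, bg, bh, bi, bj, cd, ce, ch, ci, cj, de, dg, di, eg, eh, ej, fg, fi, fj, gh, gi, hi, ij
  2-simplices (20): abd, abj, acd, ach, aeh, aej, bdi, bfg, bfj, bgh, bhi, cde, cej, chi, cij, deg, dgi, egh, fgi, fij

giving chain groups C_0 ≅ Z^10, C_1 ≅ Z^30, C_2 ≅ Z^20.

Boundary ∂_1: C_1 → C_0 maps an edge to its endpoints' difference, ∂[p,q] = q − p.
This gives a 10×30 integer matrix of rank 9; reducing to Smith normal form yields diagonal entries (1,1,1,1,1,1,1,1,1).

The boundary map ∂_2: C_2 → C_1 maps a triangle to the signed sum of its edges. For instance
  ∂cde = de − ce + cd,
  ∂chi = hi − ci + ch.
This gives a 30×20 integer matrix of rank 20; reducing to Smith normal form yields diagonal entries (1,1,1,1,1,1,1,1,1,1,1,1,1,1,1,1,1,1,1,2).

Now H_k = ker ∂_k / im ∂_{k+1}, so:

  H_1: rank ker ∂_1 − rank ∂_2 = (30 − 9) − 20 = 1, and ∂_2 has invariant factor 2 > 1, so H_1 ≅ Z × Z/2.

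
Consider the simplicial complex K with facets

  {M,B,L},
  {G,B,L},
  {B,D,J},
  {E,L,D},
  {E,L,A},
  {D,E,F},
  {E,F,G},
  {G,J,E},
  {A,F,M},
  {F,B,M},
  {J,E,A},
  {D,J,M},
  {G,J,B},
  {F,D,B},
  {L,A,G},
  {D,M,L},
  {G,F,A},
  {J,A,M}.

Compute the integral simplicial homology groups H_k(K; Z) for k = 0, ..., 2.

H_0 = Z,  H_1 = Z ⊕ Z/2,  H_2 = 0.

Order the vertices as A < B < D < E < F < G < J < L < M. Listing each simplex with vertices in this order, K has dimension 2 with simplices:

  0-simplices (9): A, B, D, E, F, G, J, L, M
  1-simplices (27): AE, AF, AG, AJ, AL, AM, BD, BF, BG, BJ, BL, BM, DE, DF, DJ, DL, DM, EF, EG, EJ, EL, FG, FM, GJ, GL, JM, LM
  2-simplices (18): AEJ, AEL, AFG, AFM, AGL, AJM, BDF, BDJ, BFM, BGJ, BGL, BLM, DEF, DEL, DJM, DLM, EFG, EGJ

giving chain groups C_0 ≅ Z^9, C_1 ≅ Z^27, C_2 ≅ Z^18.

∂_1: C_1 → C_0 maps an edge to its endpoints' difference, ∂[p,q] = q − p.
This gives a 9×27 integer matrix of rank 8; reducing to Smith normal form yields diagonal entries (1,1,1,1,1,1,1,1).

∂_2: C_2 → C_1 maps a triangle to the signed sum of its edges. For instance
  ∂AJM = JM − AM + AJ,
  ∂BDJ = DJ − BJ + BD.
This gives a 27×18 integer matrix of rank 18; reducing to Smith normal form yields diagonal entries (1,1,1,1,1,1,1,1,1,1,1,1,1,1,1,1,1,2).

Now H_k = ker ∂_k / im ∂_{k+1}, so:

  H_0: rank C_0 − rank ∂_1 = 9 − 8 = 1, and the invariant factors of ∂_1 are all 1, so H_0 = Z.
  H_1: rank ker ∂_1 − rank ∂_2 = (27 − 8) − 18 = 1, and ∂_2 has invariant factor 2 > 1, so H_1 = Z ⊕ Z/2.
  H_2: rank ker ∂_2 − rank ∂_3 = (18 − 18) − 0 = 0, and there is no ∂_3, so H_2 = 0.

As a check, the Euler characteristic is 9 − 27 + 18 = 0, which agrees with 1 − 1 + 0 = 0.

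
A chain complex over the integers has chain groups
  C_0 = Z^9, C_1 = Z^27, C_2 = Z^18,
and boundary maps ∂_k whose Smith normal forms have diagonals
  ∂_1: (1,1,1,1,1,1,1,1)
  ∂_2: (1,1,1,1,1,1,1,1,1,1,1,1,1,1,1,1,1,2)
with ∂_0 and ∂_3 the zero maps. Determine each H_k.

H_0 ≅ Z,  H_1 ≅ Z × Z/2,  H_2 = 0.

H_0: b_0 = 9 − 0 − 8 = 1; torsion from ∂_1 factors > 1: none. So H_0 ≅ Z.
H_1: b_1 = 27 − 8 − 18 = 1; torsion from ∂_2 factors > 1: [2]. So H_1 ≅ Z × Z/2.
H_2: b_2 = 18 − 18 − 0 = 0; torsion from ∂_3 factors > 1: none. So H_2 ≅ 0.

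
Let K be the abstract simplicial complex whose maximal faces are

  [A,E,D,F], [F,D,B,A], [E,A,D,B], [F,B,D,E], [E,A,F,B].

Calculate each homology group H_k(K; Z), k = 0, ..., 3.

H_0 ≅ Z,  H_1 = 0,  H_2 = 0,  H_3 ≅ Z.

Order the vertices as A < B < D < E < F. Listing each simplex with vertices in this order, K has dimension 3 with simplices:

  0-simplices (5): A, B, D, E, F
  1-simplices (10): AB, AD, AE, AF, BD, BE, BF, DE, DF, EF
  2-simplices (10): ABD, ABE, ABF, ADE, ADF, AEF, BDE, BDF, BEF, DEF
  3-simplices (5): ABDE, ABDF, ABEF, ADEF, BDEF

giving chain groups C_0 ≅ Z^5, C_1 ≅ Z^10, C_2 ≅ Z^10, C_3 ≅ Z^5.

The boundary map ∂_1: C_1 → C_0 maps an edge to its endpoints' difference, ∂[p,q] = q − p.
The 5×10 boundary matrix has rank 4 and Smith normal form diag(1,1,1,1).

Boundary ∂_2: C_2 → C_1 sends each 2-simplex [p,q,r] to [q,r] − [p,r] + [p,q]. For instance
  ∂ABF = BF − AF + AB,
  ∂BDE = DE − BE + BD.
As a 10×10 matrix over Z this has rank 6, with invariant factors (1,1,1,1,1,1).

∂_3: C_3 → C_2 sends each 3-simplex σ to the alternating sum Σ_i (−1)^i (σ with its i-th vertex removed). For instance
  ∂BDEF = DEF − BEF + BDF − BDE,
  ∂ABDF = BDF − ADF + ABF − ABD.
As a 10×5 matrix over Z this has rank 4, with invariant factors (1,1,1,1).

From H_k ≅ ker(∂_k) / im(∂_{k+1}) we obtain:

  H_0: rank C_0 − rank ∂_1 = 5 − 4 = 1, and the invariant factors of ∂_1 are all 1, so H_0 ≅ Z.
  H_1: rank ker ∂_1 − rank ∂_2 = (10 − 4) − 6 = 0, and the invariant factors of ∂_2 are all 1, so H_1 ≅ 0.
  H_2: rank ker ∂_2 − rank ∂_3 = (10 − 6) − 4 = 0, and the invariant factors of ∂_3 are all 1, so H_2 ≅ 0.
  H_3: rank ker ∂_3 − rank ∂_4 = (5 − 4) − 0 = 1, and there is no ∂_4, so H_3 ≅ Z.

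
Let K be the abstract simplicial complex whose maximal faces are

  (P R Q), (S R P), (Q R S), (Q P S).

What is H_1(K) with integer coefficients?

H_1 = 0.

Order the vertices as P < Q < R < S. Listing each simplex with vertices in this order, K has dimension 2 with simplices:

  0-simplices (4): P, Q, R, S
  1-simplices (6): PQ, PR, PS, QR, QS, RS
  2-simplices (4): PQR, PQS, PRS, QRS

giving chain groups C_0 ≅ Z^4, C_1 ≅ Z^6, C_2 ≅ Z^4.

Boundary ∂_1: C_1 → C_0 maps an edge to its endpoints' difference, ∂[p,q] = q − p. For instance
  ∂PS = S − P.
The 4×6 boundary matrix has rank 3 and Smith normal form diag(1,1,1).

The boundary map ∂_2: C_2 → C_1 sends each 2-simplex [p,q,r] to [q,r] − [p,r] + [p,q]. For instance
  ∂QRS = RS − QS + QR,
  ∂PQS = QS − PS + PQ.
The 6×4 boundary matrix has rank 3 and Smith normal form diag(1,1,1).

Reading off H_k = ker ∂_k / im ∂_{k+1}:

  H_1: rank ker ∂_1 − rank ∂_2 = (6 − 3) − 3 = 0, and the invariant factors of ∂_2 are all 1, so H_1 = 0.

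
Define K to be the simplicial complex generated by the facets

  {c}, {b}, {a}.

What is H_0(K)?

Fix the vertex order a < b < c and write every simplex with vertices in increasing order. Then dim K = 0 and the simplices of K are:

  0-simplices (3): a, b, c

Hence C_0 ≅ Z^3.

Reading off H_k = ker ∂_k / im ∂_{k+1}:

  H_0: rank C_0 − rank ∂_1 = 3 − 0 = 3, and there is no ∂_1, so H_0 = Z^3.

H_0 = Z^3.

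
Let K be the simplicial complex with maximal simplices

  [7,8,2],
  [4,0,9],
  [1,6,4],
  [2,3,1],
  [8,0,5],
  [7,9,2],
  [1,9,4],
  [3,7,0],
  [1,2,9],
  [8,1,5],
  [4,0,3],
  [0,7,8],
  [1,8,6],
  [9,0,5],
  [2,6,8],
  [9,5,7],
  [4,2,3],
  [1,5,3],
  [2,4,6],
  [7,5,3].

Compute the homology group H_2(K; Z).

H_2 ≅ 0.

Take the total order 0 < 1 < 2 < 3 < 4 < 5 < 6 < 7 < 8 < 9 on the vertex set. Then K (dimension 2) consists of the simplices:

  0-simplices (10): [0], [1], [2], [3], [4], [5], [6], [7], [8], [9]
  1-simplices (30): (30 of them)
  2-simplices (20): (20 of them)

giving chain groups C_0 ≅ Z^10, C_1 ≅ Z^30, C_2 ≅ Z^20.

∂_1: C_1 → C_0 sends each edge [p,q] (with p < q) to q − p.
As a 10×30 matrix over Z this has rank 9, with invariant factors (1,1,1,1,1,1,1,1,1).

∂_2: C_2 → C_1 sends each 2-simplex [p,q,r] to [q,r] − [p,r] + [p,q]. For instance
  ∂[1,2,3] = [2,3] − [1,3] + [1,2],
  ∂[2,7,8] = [7,8] − [2,8] + [2,7].
As a 30×20 matrix over Z this has rank 20, with invariant factors (1,1,1,1,1,1,1,1,1,1,1,1,1,1,1,1,1,1,1,2).

Computing H_k = (kernel of ∂_k) / (image of ∂_{k+1}):

  H_2: rank ker ∂_2 − rank ∂_3 = (20 − 20) − 0 = 0, and there is no ∂_3, so H_2 ≅ 0.

(K is a triangulation of the Klein bottle.)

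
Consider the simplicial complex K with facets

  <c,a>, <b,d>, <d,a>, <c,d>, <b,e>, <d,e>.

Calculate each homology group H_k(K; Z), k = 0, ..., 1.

H_0 ≅ Z,  H_1 ≅ Z^2.

Order the vertices as a < b < c < d < e. Listing each simplex with vertices in this order, K has dimension 1 with simplices:

  0-simplices (5): a, b, c, d, e
  1-simplices (6): ac, ad, bd, be, cd, de

Hence C_0 ≅ Z^5, C_1 ≅ Z^6.

The boundary map ∂_1: C_1 → C_0 maps an edge to its endpoints' difference, ∂[p,q] = q − p. For instance
  ∂be = e − b.
This gives a 5×6 integer matrix of rank 4; reducing to Smith normal form yields diagonal entries (1,1,1,1).

Reading off H_k = ker ∂_k / im ∂_{k+1}:

  H_0: rank C_0 − rank ∂_1 = 5 − 4 = 1, and the invariant factors of ∂_1 are all 1, so H_0 = Z.
  H_1: rank ker ∂_1 − rank ∂_2 = (6 − 4) − 0 = 2, and there is no ∂_2, so H_1 = Z^2.

(K is a triangulation of a wedge of 2 circles.)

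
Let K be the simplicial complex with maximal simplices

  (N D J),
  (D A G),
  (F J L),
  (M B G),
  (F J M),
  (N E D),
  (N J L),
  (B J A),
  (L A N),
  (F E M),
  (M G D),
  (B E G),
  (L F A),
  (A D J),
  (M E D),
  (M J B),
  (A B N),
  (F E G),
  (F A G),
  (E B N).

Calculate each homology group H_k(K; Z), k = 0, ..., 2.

Fix the vertex order A < B < D < E < F < G < J < L < M < N and write every simplex with vertices in increasing order. Then dim K = 2 and the simplices of K are:

  0-simplices (10): A, B, D, E, F, G, J, L, M, N
  1-simplices (30): AB, AD, AF, AG, AJ, AL, AN, BE, BG, BJ, BM, BN, DE, DG, DJ, DM, DN, EF, EG, EM, EN, FG, FJ, FL, FM, GM, JL, JM, JN, LN
  2-simplices (20): ABJ, ABN, ADG, ADJ, AFG, AFL, ALN, BEG, BEN, BGM, BJM, DEM, DEN, DGM, DJN, EFG, EFM, FJL, FJM, JLN

giving chain groups C_0 ≅ Z^10, C_1 ≅ Z^30, C_2 ≅ Z^20.

The boundary map ∂_1: C_1 → C_0 maps an edge to its endpoints' difference, ∂[p,q] = q − p. For instance
  ∂GM = M − G.
As a 10×30 matrix over Z this has rank 9, with invariant factors (1,1,1,1,1,1,1,1,1).

Boundary ∂_2: C_2 → C_1 sends each 2-simplex [p,q,r] to [q,r] − [p,r] + [p,q]. For instance
  ∂ADG = DG − AG + AD,
  ∂FJM = JM − FM + FJ.
The resulting 30×20 matrix has rank 20, and its Smith normal form has invariant factors (1,1,1,1,1,1,1,1,1,1,1,1,1,1,1,1,1,1,1,2).

Reading off H_k = ker ∂_k / im ∂_{k+1}:

  H_0: rank C_0 − rank ∂_1 = 10 − 9 = 1, and the invariant factors of ∂_1 are all 1, so H_0 ≅ Z.
  H_1: rank ker ∂_1 − rank ∂_2 = (30 − 9) − 20 = 1, and ∂_2 has invariant factor 2 > 1, so H_1 ≅ Z ⊕ Z/2.
  H_2: rank ker ∂_2 − rank ∂_3 = (20 − 20) − 0 = 0, and there is no ∂_3, so H_2 ≅ 0.

As a check, the Euler characteristic is 10 − 30 + 20 = 0, which agrees with 1 − 1 + 0 = 0.
(K is a triangulation of the Klein bottle.)

H_0 ≅ Z,  H_1 ≅ Z ⊕ Z/2,  H_2 = 0.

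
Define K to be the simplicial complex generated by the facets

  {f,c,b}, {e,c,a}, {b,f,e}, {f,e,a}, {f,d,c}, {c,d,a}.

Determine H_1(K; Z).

H_1 ≅ Z.

Order the vertices as a < b < c < d < e < f. Listing each simplex with vertices in this order, K has dimension 2 with simplices:

  0-simplices (6): a, b, c, d, e, f
  1-simplices (12): ac, ad, ae, af, bc, be, bf, cd, ce, cf, df, ef
  2-simplices (6): acd, ace, aef, bcf, bef, cdf

Hence C_0 ≅ Z^6, C_1 ≅ Z^12, C_2 ≅ Z^6.

∂_1: C_1 → C_0 maps an edge to its endpoints' difference, ∂[p,q] = q − p. For instance
  ∂ac = c − a.
The 6×12 boundary matrix has rank 5 and Smith normal form diag(1,1,1,1,1).

Boundary ∂_2: C_2 → C_1 sends each 2-simplex [p,q,r] to [q,r] − [p,r] + [p,q]. For instance
  ∂cdf = df − cf + cd,
  ∂acd = cd − ad + ac.
The 12×6 boundary matrix has rank 6 and Smith normal form diag(1,1,1,1,1,1).

From H_k ≅ ker(∂_k) / im(∂_{k+1}) we obtain:

  H_1: rank ker ∂_1 − rank ∂_2 = (12 − 5) − 6 = 1, and the invariant factors of ∂_2 are all 1, so H_1 ≅ Z.

(K is a triangulation of the cylinder S^1 x I.)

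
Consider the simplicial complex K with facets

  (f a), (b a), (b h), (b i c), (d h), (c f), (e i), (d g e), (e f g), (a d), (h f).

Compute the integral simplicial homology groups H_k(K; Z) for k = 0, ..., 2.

H_0 = Z,  H_1 = Z^5,  H_2 = 0.

K has 9 vertices, 16 edges, 3 triangles.
rank ∂_0 = 0, rank ∂_1 = 8 ⇒ b_0 = 9 − 0 − 8 = 1; all invariant factors of ∂_1 are 1 so no torsion. So H_0 = Z.
rank ∂_1 = 8, rank ∂_2 = 3 ⇒ b_1 = 16 − 8 − 3 = 5; all invariant factors of ∂_2 are 1 so no torsion. So H_1 = Z^5.
rank ∂_2 = 3, rank ∂_3 = 0 ⇒ b_2 = 3 − 3 − 0 = 0. So H_2 = 0.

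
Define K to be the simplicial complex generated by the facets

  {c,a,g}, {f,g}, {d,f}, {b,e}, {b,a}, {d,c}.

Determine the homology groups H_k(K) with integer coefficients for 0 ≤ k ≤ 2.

H_0 ≅ Z,  H_1 ≅ Z,  H_2 = 0.

We work with the vertex ordering a < b < c < d < e < f < g. The simplices of K, each written with vertices in increasing order, are:

  0-simplices (7): a, b, c, d, e, f, g
  1-simplices (8): ab, ac, ag, be, cd, cg, df, fg
  2-simplices (1): acg

Hence C_0 ≅ Z^7, C_1 ≅ Z^8, C_2 ≅ Z^1.

Boundary ∂_1: C_1 → C_0 is given by ∂[p,q] = [q] − [p].
As a 7×8 matrix over Z this has rank 6, with invariant factors (1,1,1,1,1,1).

∂_2: C_2 → C_1 maps a triangle to the signed sum of its edges. For instance
  ∂acg = cg − ag + ac.
This gives a 8×1 integer matrix of rank 1; reducing to Smith normal form yields diagonal entries (1).

Computing H_k = (kernel of ∂_k) / (image of ∂_{k+1}):

  H_0: rank C_0 − rank ∂_1 = 7 − 6 = 1, and the invariant factors of ∂_1 are all 1, so H_0 ≅ Z.
  H_1: rank ker ∂_1 − rank ∂_2 = (8 − 6) − 1 = 1, and the invariant factors of ∂_2 are all 1, so H_1 ≅ Z.
  H_2: rank ker ∂_2 − rank ∂_3 = (1 − 1) − 0 = 0, and there is no ∂_3, so H_2 ≅ 0.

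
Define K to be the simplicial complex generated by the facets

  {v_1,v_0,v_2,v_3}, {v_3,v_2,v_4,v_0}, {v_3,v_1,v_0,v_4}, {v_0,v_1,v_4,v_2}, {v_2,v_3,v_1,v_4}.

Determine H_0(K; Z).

Take the total order v_0 < v_1 < v_2 < v_3 < v_4 on the vertex set. Then K (dimension 3) consists of the simplices:

  0-simplices (5): [v_0], [v_1], [v_2], [v_3], [v_4]
  1-simplices (10): [v_0,v_1], [v_0,v_2], [v_0,v_3], [v_0,v_4], [v_1,v_2], [v_1,v_3], [v_1,v_4], [v_2,v_3], [v_2,v_4], [v_3,v_4]
  2-simplices (10): [v_0,v_1,v_2], [v_0,v_1,v_3], [v_0,v_1,v_4], [v_0,v_2,v_3], [v_0,v_2,v_4], [v_0,v_3,v_4], [v_1,v_2,v_3], [v_1,v_2,v_4], [v_1,v_3,v_4], [v_2,v_3,v_4]
  3-simplices (5): [v_0,v_1,v_2,v_3], [v_0,v_1,v_2,v_4], [v_0,v_1,v_3,v_4], [v_0,v_2,v_3,v_4], [v_1,v_2,v_3,v_4]

giving chain groups C_0 ≅ Z^5, C_1 ≅ Z^10, C_2 ≅ Z^10, C_3 ≅ Z^5.

The boundary map ∂_1: C_1 → C_0 maps an edge to its endpoints' difference, ∂[p,q] = q − p.
The resulting 5×10 matrix has rank 4, and its Smith normal form has invariant factors (1,1,1,1).

The boundary map ∂_2: C_2 → C_1 acts by ∂[p,q,r] = [q,r] − [p,r] + [p,q]. For instance
  ∂[v_0,v_3,v_4] = [v_3,v_4] − [v_0,v_4] + [v_0,v_3],
  ∂[v_0,v_1,v_2] = [v_1,v_2] − [v_0,v_2] + [v_0,v_1].
As a 10×10 matrix over Z this has rank 6, with invariant factors (1,1,1,1,1,1).

The boundary map ∂_3: C_3 → C_2 sends each 3-simplex σ to the alternating sum Σ_i (−1)^i (σ with its i-th vertex removed). For instance
  ∂[v_0,v_1,v_2,v_3] = [v_1,v_2,v_3] − [v_0,v_2,v_3] + [v_0,v_1,v_3] − [v_0,v_1,v_2],
  ∂[v_0,v_1,v_2,v_4] = [v_1,v_2,v_4] − [v_0,v_2,v_4] + [v_0,v_1,v_4] − [v_0,v_1,v_2].
The resulting 10×5 matrix has rank 4, and its Smith normal form has invariant factors (1,1,1,1).

Computing H_k = (kernel of ∂_k) / (image of ∂_{k+1}):

  H_0: rank C_0 − rank ∂_1 = 5 − 4 = 1, and the invariant factors of ∂_1 are all 1, so H_0 ≅ Z.

H_0 = Z.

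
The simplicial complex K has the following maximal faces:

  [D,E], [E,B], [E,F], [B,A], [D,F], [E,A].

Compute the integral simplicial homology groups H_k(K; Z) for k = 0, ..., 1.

Order the vertices as A < B < D < E < F. Listing each simplex with vertices in this order, K has dimension 1 with simplices:

  0-simplices (5): A, B, D, E, F
  1-simplices (6): AB, AE, BE, DE, DF, EF

Hence C_0 ≅ Z^5, C_1 ≅ Z^6.

Boundary ∂_1: C_1 → C_0 sends each edge [p,q] (with p < q) to q − p.
This gives a 5×6 integer matrix of rank 4; reducing to Smith normal form yields diagonal entries (1,1,1,1).

Computing H_k = (kernel of ∂_k) / (image of ∂_{k+1}):

  H_0: rank C_0 − rank ∂_1 = 5 − 4 = 1, and the invariant factors of ∂_1 are all 1, so H_0 ≅ Z.
  H_1: rank ker ∂_1 − rank ∂_2 = (6 − 4) − 0 = 2, and there is no ∂_2, so H_1 ≅ Z^2.

H_0 = Z,  H_1 = Z^2.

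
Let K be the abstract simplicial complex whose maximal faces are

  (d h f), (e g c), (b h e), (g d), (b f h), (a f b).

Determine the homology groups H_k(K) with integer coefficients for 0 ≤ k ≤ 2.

K has 8 vertices, 13 edges, 5 triangles.
rank ∂_0 = 0, rank ∂_1 = 7 ⇒ b_0 = 8 − 0 − 7 = 1; all invariant factors of ∂_1 are 1 so no torsion. So H_0 = Z.
rank ∂_1 = 7, rank ∂_2 = 5 ⇒ b_1 = 13 − 7 − 5 = 1; all invariant factors of ∂_2 are 1 so no torsion. So H_1 = Z.
rank ∂_2 = 5, rank ∂_3 = 0 ⇒ b_2 = 5 − 5 − 0 = 0. So H_2 = 0.

H_0 = Z,  H_1 = Z,  H_2 = 0.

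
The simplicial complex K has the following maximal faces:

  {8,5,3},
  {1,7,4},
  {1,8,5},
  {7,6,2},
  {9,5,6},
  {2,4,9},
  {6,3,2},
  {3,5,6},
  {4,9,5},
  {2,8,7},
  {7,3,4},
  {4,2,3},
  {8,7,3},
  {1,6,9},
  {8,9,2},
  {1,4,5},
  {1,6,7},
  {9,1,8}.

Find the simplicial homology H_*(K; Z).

H_0 = Z,  H_1 = Z ⊕ Z/2,  H_2 = 0.

Order the vertices as 1 < 2 < 3 < 4 < 5 < 6 < 7 < 8 < 9. Listing each simplex with vertices in this order, K has dimension 2 with simplices:

  0-simplices (9): [1], [2], [3], [4], [5], [6], [7], [8], [9]
  1-simplices (27): (27 of them)
  2-simplices (18): [1,4,5], [1,4,7], [1,5,8], [1,6,7], [1,6,9], [1,8,9], [2,3,4], [2,3,6], [2,4,9], [2,6,7], [2,7,8], [2,8,9], [3,4,7], [3,5,6], [3,5,8], [3,7,8], [4,5,9], [5,6,9]

Hence C_0 ≅ Z^9, C_1 ≅ Z^27, C_2 ≅ Z^18.

∂_1: C_1 → C_0 maps an edge to its endpoints' difference, ∂[p,q] = q − p. For instance
  ∂[7,8] = [8] − [7].
The resulting 9×27 matrix has rank 8, and its Smith normal form has invariant factors (1,1,1,1,1,1,1,1).

Boundary ∂_2: C_2 → C_1 sends each 2-simplex [p,q,r] to [q,r] − [p,r] + [p,q]. For instance
  ∂[4,5,9] = [5,9] − [4,9] + [4,5],
  ∂[1,6,7] = [6,7] − [1,7] + [1,6].
The 27×18 boundary matrix has rank 18 and Smith normal form diag(1,1,1,1,1,1,1,1,1,1,1,1,1,1,1,1,1,2).

Now H_k = ker ∂_k / im ∂_{k+1}, so:

  H_0: rank C_0 − rank ∂_1 = 9 − 8 = 1, and the invariant factors of ∂_1 are all 1, so H_0 = Z.
  H_1: rank ker ∂_1 − rank ∂_2 = (27 − 8) − 18 = 1, and ∂_2 has invariant factor 2 > 1, so H_1 = Z ⊕ Z/2.
  H_2: rank ker ∂_2 − rank ∂_3 = (18 − 18) − 0 = 0, and there is no ∂_3, so H_2 = 0.

As a check, the Euler characteristic is 9 − 27 + 18 = 0, which agrees with 1 − 1 + 0 = 0.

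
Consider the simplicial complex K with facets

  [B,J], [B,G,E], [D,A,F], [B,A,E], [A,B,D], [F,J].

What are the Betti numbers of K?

Take the total order A < B < D < E < F < G < J on the vertex set. Then K (dimension 2) consists of the simplices:

  0-simplices (7): A, B, D, E, F, G, J
  1-simplices (11): AB, AD, AE, AF, BD, BE, BG, BJ, DF, EG, FJ
  2-simplices (4): ABD, ABE, ADF, BEG

so the chain groups are C_0 ≅ Z^7, C_1 ≅ Z^11, C_2 ≅ Z^4.

∂_1: C_1 → C_0 is given by ∂[p,q] = [q] − [p]. For instance
  ∂BJ = J − B.
As a 7×11 matrix over Z this has rank 6, with invariant factors (1,1,1,1,1,1).

The boundary map ∂_2: C_2 → C_1 maps a triangle to the signed sum of its edges. For instance
  ∂ABE = BE − AE + AB,
  ∂ADF = DF − AF + AD.
This gives a 11×4 integer matrix of rank 4; reducing to Smith normal form yields diagonal entries (1,1,1,1).

From H_k ≅ ker(∂_k) / im(∂_{k+1}) we obtain:

  H_0: rank C_0 − rank ∂_1 = 7 − 6 = 1, and the invariant factors of ∂_1 are all 1, so H_0 ≅ Z.
  H_1: rank ker ∂_1 − rank ∂_2 = (11 − 6) − 4 = 1, and the invariant factors of ∂_2 are all 1, so H_1 ≅ Z.
  H_2: rank ker ∂_2 − rank ∂_3 = (4 − 4) − 0 = 0, and there is no ∂_3, so H_2 ≅ 0.

Hence the Betti numbers are b_0 = 1, b_1 = 1, b_2 = 0.

b_0 = 1, b_1 = 1, b_2 = 0.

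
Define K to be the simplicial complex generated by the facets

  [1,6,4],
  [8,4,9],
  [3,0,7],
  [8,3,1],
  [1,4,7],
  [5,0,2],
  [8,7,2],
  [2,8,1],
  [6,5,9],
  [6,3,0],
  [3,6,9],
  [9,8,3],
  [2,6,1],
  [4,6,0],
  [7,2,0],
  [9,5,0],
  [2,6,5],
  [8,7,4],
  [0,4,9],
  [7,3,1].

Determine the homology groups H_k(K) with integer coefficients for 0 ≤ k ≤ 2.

Take the total order 0 < 1 < 2 < 3 < 4 < 5 < 6 < 7 < 8 < 9 on the vertex set. Then K (dimension 2) consists of the simplices:

  0-simplices (10): [0], [1], [2], [3], [4], [5], [6], [7], [8], [9]
  1-simplices (30): (30 of them)
  2-simplices (20): (20 of them)

so the chain groups are C_0 ≅ Z^10, C_1 ≅ Z^30, C_2 ≅ Z^20.

The boundary map ∂_1: C_1 → C_0 sends each edge [p,q] (with p < q) to q − p.
The 10×30 boundary matrix has rank 9 and Smith normal form diag(1,1,1,1,1,1,1,1,1).

The boundary map ∂_2: C_2 → C_1 acts by ∂[p,q,r] = [q,r] − [p,r] + [p,q]. For instance
  ∂[0,5,9] = [5,9] − [0,9] + [0,5],
  ∂[2,5,6] = [5,6] − [2,6] + [2,5].
This gives a 30×20 integer matrix of rank 20; reducing to Smith normal form yields diagonal entries (1,1,1,1,1,1,1,1,1,1,1,1,1,1,1,1,1,1,1,2).

Now H_k = ker ∂_k / im ∂_{k+1}, so:

  H_0: rank C_0 − rank ∂_1 = 10 − 9 = 1, and the invariant factors of ∂_1 are all 1, so H_0 ≅ Z.
  H_1: rank ker ∂_1 − rank ∂_2 = (30 − 9) − 20 = 1, and ∂_2 has invariant factor 2 > 1, so H_1 ≅ Z × Z/2.
  H_2: rank ker ∂_2 − rank ∂_3 = (20 − 20) − 0 = 0, and there is no ∂_3, so H_2 ≅ 0.

As a check, the Euler characteristic is 10 − 30 + 20 = 0, which agrees with 1 − 1 + 0 = 0.

H_0 ≅ Z,  H_1 ≅ Z × Z/2,  H_2 = 0.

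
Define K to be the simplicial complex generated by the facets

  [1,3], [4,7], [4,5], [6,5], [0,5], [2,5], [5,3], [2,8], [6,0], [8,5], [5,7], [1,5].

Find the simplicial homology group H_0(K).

H_0 ≅ Z.

Take the total order 0 < 1 < 2 < 3 < 4 < 5 < 6 < 7 < 8 on the vertex set. Then K (dimension 1) consists of the simplices:

  0-simplices (9): [0], [1], [2], [3], [4], [5], [6], [7], [8]
  1-simplices (12): [0,5], [0,6], [1,3], [1,5], [2,5], [2,8], [3,5], [4,5], [4,7], [5,6], [5,7], [5,8]

Hence C_0 ≅ Z^9, C_1 ≅ Z^12.

∂_1: C_1 → C_0 is given by ∂[p,q] = [q] − [p]. For instance
  ∂[1,5] = [5] − [1].
The resulting 9×12 matrix has rank 8, and its Smith normal form has invariant factors (1,1,1,1,1,1,1,1).

From H_k ≅ ker(∂_k) / im(∂_{k+1}) we obtain:

  H_0: rank C_0 − rank ∂_1 = 9 − 8 = 1, and the invariant factors of ∂_1 are all 1, so H_0 ≅ Z.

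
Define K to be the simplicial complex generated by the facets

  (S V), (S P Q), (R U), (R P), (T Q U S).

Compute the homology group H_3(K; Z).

We work with the vertex ordering P < Q < R < S < T < U < V. The simplices of K, each written with vertices in increasing order, are:

  0-simplices (7): P, Q, R, S, T, U, V
  1-simplices (11): PQ, PR, PS, QS, QT, QU, RU, ST, SU, SV, TU
  2-simplices (5): PQS, QST, QSU, QTU, STU
  3-simplices (1): QSTU

giving chain groups C_0 ≅ Z^7, C_1 ≅ Z^11, C_2 ≅ Z^5, C_3 ≅ Z^1.

∂_1: C_1 → C_0 sends each edge [p,q] (with p < q) to q − p.
The 7×11 boundary matrix has rank 6 and Smith normal form diag(1,1,1,1,1,1).

Boundary ∂_2: C_2 → C_1 acts by ∂[p,q,r] = [q,r] − [p,r] + [p,q]. For instance
  ∂QSU = SU − QU + QS,
  ∂STU = TU − SU + ST.
The resulting 11×5 matrix has rank 4, and its Smith normal form has invariant factors (1,1,1,1).

∂_3: C_3 → C_2 sends each 3-simplex σ to the alternating sum Σ_i (−1)^i (σ with its i-th vertex removed). For instance
  ∂QSTU = STU − QTU + QSU − QST.
As a 5×1 matrix over Z this has rank 1, with invariant factors (1).

Now H_k = ker ∂_k / im ∂_{k+1}, so:

  H_3: rank ker ∂_3 − rank ∂_4 = (1 − 1) − 0 = 0, and there is no ∂_4, so H_3 = 0.

H_3 = 0.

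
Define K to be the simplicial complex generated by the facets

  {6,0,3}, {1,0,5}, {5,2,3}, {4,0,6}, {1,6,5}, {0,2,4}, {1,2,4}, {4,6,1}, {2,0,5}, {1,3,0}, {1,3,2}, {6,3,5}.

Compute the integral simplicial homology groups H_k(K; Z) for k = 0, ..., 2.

H_0 = Z,  H_1 = Z/2,  H_2 = 0.

Order the vertices as 0 < 1 < 2 < 3 < 4 < 5 < 6. Listing each simplex with vertices in this order, K has dimension 2 with simplices:

  0-simplices (7): [0], [1], [2], [3], [4], [5], [6]
  1-simplices (18): [0,1], [0,2], [0,3], [0,4], [0,5], [0,6], [1,2], [1,3], [1,4], [1,5], [1,6], [2,3], [2,4], [2,5], [3,5], [3,6], [4,6], [5,6]
  2-simplices (12): [0,1,3], [0,1,5], [0,2,4], [0,2,5], [0,3,6], [0,4,6], [1,2,3], [1,2,4], [1,4,6], [1,5,6], [2,3,5], [3,5,6]

so the chain groups are C_0 ≅ Z^7, C_1 ≅ Z^18, C_2 ≅ Z^12.

Boundary ∂_1: C_1 → C_0 maps an edge to its endpoints' difference, ∂[p,q] = q − p. For instance
  ∂[3,6] = [6] − [3].
As a 7×18 matrix over Z this has rank 6, with invariant factors (1,1,1,1,1,1).

∂_2: C_2 → C_1 acts by ∂[p,q,r] = [q,r] − [p,r] + [p,q]. For instance
  ∂[0,3,6] = [3,6] − [0,6] + [0,3],
  ∂[1,5,6] = [5,6] − [1,6] + [1,5].
As a 18×12 matrix over Z this has rank 12, with invariant factors (1,1,1,1,1,1,1,1,1,1,1,2).

From H_k ≅ ker(∂_k) / im(∂_{k+1}) we obtain:

  H_0: rank C_0 − rank ∂_1 = 7 − 6 = 1, and the invariant factors of ∂_1 are all 1, so H_0 ≅ Z.
  H_1: rank ker ∂_1 − rank ∂_2 = (18 − 6) − 12 = 0, and ∂_2 has invariant factor 2 > 1, so H_1 ≅ Z/2.
  H_2: rank ker ∂_2 − rank ∂_3 = (12 − 12) − 0 = 0, and there is no ∂_3, so H_2 ≅ 0.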